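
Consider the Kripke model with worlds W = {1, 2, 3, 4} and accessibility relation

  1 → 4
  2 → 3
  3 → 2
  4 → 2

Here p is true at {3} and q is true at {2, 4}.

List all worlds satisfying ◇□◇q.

1: successors {4}; □◇q there: 4:F. ✗
2: successors {3}; □◇q there: 3:F. ✗
3: successors {2}; □◇q there: 2:T. ✓
4: successors {2}; □◇q there: 2:T. ✓

{3, 4}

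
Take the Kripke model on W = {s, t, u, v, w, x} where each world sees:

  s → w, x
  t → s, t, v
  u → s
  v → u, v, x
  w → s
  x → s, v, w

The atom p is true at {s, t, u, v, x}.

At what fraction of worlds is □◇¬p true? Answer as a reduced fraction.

1/3

s: successors {w, x}; ◇¬p there: w:F, x:T. ✗
t: successors {s, t, v}; ◇¬p there: s:T, t:F, v:F. ✗
u: successors {s}; ◇¬p there: s:T. ✓
v: successors {u, v, x}; ◇¬p there: u:F, v:F, x:T. ✗
w: successors {s}; ◇¬p there: s:T. ✓
x: successors {s, v, w}; ◇¬p there: s:T, v:F, w:F. ✗
That's 2 of 6 worlds, so 2/6 = 1/3.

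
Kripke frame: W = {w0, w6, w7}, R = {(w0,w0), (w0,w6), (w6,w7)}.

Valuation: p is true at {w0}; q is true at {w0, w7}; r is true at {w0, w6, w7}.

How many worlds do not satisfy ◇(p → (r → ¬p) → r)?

w0: successors {w0, w6}; p → (r → ¬p) → r there: w0:T, w6:T. ✓
w6: successors {w7}; p → (r → ¬p) → r there: w7:T. ✓
w7: no successors, so ◇(p → (r → ¬p) → r) fails. ✗
Satisfying worlds: {w0, w6}.
So ◇(p → (r → ¬p) → r) fails at the other 1 world.

1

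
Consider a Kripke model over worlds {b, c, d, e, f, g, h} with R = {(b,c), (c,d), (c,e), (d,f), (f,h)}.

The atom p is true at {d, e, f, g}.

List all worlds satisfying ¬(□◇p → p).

b: □◇p → p is F. ✓
c: □◇p → p is T. ✗
d: □◇p → p is T. ✗
e: □◇p → p is T. ✗
f: □◇p → p is T. ✗
g: □◇p → p is T. ✗
h: □◇p → p is F. ✓

{b, h}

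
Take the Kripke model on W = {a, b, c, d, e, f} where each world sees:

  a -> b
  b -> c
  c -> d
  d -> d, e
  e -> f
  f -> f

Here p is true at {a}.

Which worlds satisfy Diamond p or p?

a: Diamond p is F, p is T. ✓
b: Diamond p is F, p is F. ✗
c: Diamond p is F, p is F. ✗
d: Diamond p is F, p is F. ✗
e: Diamond p is F, p is F. ✗
f: Diamond p is F, p is F. ✗

{a}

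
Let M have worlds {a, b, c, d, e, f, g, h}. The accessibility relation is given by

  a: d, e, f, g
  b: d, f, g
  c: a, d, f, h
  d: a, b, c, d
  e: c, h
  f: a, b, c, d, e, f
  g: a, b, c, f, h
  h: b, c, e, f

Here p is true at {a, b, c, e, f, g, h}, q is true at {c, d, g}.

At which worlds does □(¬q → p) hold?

a: successors {d, e, f, g}; ¬q → p there: d:T, e:T, f:T, g:T. ✓
b: successors {d, f, g}; ¬q → p there: d:T, f:T, g:T. ✓
c: successors {a, d, f, h}; ¬q → p there: a:T, d:T, f:T, h:T. ✓
d: successors {a, b, c, d}; ¬q → p there: a:T, b:T, c:T, d:T. ✓
e: successors {c, h}; ¬q → p there: c:T, h:T. ✓
f: successors {a, b, c, d, e, f}; ¬q → p there: a:T, b:T, c:T, d:T, e:T, f:T. ✓
g: successors {a, b, c, f, h}; ¬q → p there: a:T, b:T, c:T, f:T, h:T. ✓
h: successors {b, c, e, f}; ¬q → p there: b:T, c:T, e:T, f:T. ✓

{a, b, c, d, e, f, g, h}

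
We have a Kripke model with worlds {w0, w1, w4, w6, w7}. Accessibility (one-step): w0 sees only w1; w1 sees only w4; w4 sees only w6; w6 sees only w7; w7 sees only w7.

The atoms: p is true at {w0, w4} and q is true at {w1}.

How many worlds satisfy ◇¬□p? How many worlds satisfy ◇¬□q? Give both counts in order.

4 and 5

For ◇¬□p:
w0: successors {w1}; ¬□p there: w1:F. ✗
w1: successors {w4}; ¬□p there: w4:T. ✓
w4: successors {w6}; ¬□p there: w6:T. ✓
w6: successors {w7}; ¬□p there: w7:T. ✓
w7: successors {w7}; ¬□p there: w7:T. ✓
— 4 worlds.
For ◇¬□q:
w0: successors {w1}; ¬□q there: w1:T. ✓
w1: successors {w4}; ¬□q there: w4:T. ✓
w4: successors {w6}; ¬□q there: w6:T. ✓
w6: successors {w7}; ¬□q there: w7:T. ✓
w7: successors {w7}; ¬□q there: w7:T. ✓
— 5 worlds.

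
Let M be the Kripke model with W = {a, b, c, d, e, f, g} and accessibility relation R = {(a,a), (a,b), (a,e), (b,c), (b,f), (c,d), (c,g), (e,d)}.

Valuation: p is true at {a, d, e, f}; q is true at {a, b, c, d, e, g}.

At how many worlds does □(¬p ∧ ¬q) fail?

4

a: successors {a, b, e}; ¬p ∧ ¬q there: a:F, b:F, e:F. ✗
b: successors {c, f}; ¬p ∧ ¬q there: c:F, f:F. ✗
c: successors {d, g}; ¬p ∧ ¬q there: d:F, g:F. ✗
d: no successors, so □(¬p ∧ ¬q) holds vacuously. ✓
e: successors {d}; ¬p ∧ ¬q there: d:F. ✗
f: no successors, so □(¬p ∧ ¬q) holds vacuously. ✓
g: no successors, so □(¬p ∧ ¬q) holds vacuously. ✓
Satisfying worlds: {d, f, g}.
So □(¬p ∧ ¬q) fails at the other 4 worlds.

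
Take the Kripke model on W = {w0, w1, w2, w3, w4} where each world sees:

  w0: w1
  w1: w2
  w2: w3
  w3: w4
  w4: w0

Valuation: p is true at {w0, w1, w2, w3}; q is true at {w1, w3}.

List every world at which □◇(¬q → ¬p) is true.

{w1, w2, w4}

w0: successors {w1}; ◇(¬q → ¬p) there: w1:F. ✗
w1: successors {w2}; ◇(¬q → ¬p) there: w2:T. ✓
w2: successors {w3}; ◇(¬q → ¬p) there: w3:T. ✓
w3: successors {w4}; ◇(¬q → ¬p) there: w4:F. ✗
w4: successors {w0}; ◇(¬q → ¬p) there: w0:T. ✓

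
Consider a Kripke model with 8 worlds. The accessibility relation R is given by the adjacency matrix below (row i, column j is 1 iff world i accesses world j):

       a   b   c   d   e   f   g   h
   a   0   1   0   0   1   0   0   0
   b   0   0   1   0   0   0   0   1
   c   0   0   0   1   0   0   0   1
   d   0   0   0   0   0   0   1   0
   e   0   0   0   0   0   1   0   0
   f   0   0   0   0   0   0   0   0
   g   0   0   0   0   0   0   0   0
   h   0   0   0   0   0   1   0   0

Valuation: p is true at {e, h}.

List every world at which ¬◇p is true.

a: ◇p is T. ✗
b: ◇p is T. ✗
c: ◇p is T. ✗
d: ◇p is F. ✓
e: ◇p is F. ✓
f: ◇p is F. ✓
g: ◇p is F. ✓
h: ◇p is F. ✓

{d, e, f, g, h}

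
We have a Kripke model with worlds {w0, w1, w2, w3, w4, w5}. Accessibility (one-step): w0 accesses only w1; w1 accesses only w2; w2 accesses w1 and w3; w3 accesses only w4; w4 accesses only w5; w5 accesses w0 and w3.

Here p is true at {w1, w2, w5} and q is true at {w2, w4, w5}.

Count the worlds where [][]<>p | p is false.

w0: [][]<>p is T, p is F. ✓
w1: [][]<>p is F, p is T. ✓
w2: [][]<>p is T, p is T. ✓
w3: [][]<>p is F, p is F. ✗
w4: [][]<>p is F, p is F. ✗
w5: [][]<>p is T, p is T. ✓
Satisfying worlds: {w0, w1, w2, w5}.
So [][]<>p | p fails at the other 2 worlds.

2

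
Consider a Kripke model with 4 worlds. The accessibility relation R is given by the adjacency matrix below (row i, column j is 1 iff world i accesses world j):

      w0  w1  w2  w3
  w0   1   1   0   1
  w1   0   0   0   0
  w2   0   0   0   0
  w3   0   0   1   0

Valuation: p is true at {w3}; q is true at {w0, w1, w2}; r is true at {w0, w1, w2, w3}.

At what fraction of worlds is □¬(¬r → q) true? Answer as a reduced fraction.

w0: successors {w0, w1, w3}; ¬(¬r → q) there: w0:F, w1:F, w3:F. ✗
w1: no successors, so □¬(¬r → q) holds vacuously. ✓
w2: no successors, so □¬(¬r → q) holds vacuously. ✓
w3: successors {w2}; ¬(¬r → q) there: w2:F. ✗
That's 2 of 4 worlds, so 2/4 = 1/2.

1/2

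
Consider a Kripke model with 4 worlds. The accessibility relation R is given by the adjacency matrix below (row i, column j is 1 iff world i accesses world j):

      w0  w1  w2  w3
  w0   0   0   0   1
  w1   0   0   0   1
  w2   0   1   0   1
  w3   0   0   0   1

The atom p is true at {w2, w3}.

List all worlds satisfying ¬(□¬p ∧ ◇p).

{w0, w1, w2, w3}

w0: □¬p ∧ ◇p is F. ✓
w1: □¬p ∧ ◇p is F. ✓
w2: □¬p ∧ ◇p is F. ✓
w3: □¬p ∧ ◇p is F. ✓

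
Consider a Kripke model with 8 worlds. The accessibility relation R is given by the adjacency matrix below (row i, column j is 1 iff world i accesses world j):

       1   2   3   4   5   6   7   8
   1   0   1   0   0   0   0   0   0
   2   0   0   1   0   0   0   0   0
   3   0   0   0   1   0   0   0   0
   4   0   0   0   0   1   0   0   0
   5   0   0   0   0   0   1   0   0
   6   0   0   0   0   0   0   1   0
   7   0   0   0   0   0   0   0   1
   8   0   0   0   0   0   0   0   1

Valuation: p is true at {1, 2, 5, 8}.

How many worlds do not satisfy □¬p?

4

1: successors {2}; ¬p there: 2:F. ✗
2: successors {3}; ¬p there: 3:T. ✓
3: successors {4}; ¬p there: 4:T. ✓
4: successors {5}; ¬p there: 5:F. ✗
5: successors {6}; ¬p there: 6:T. ✓
6: successors {7}; ¬p there: 7:T. ✓
7: successors {8}; ¬p there: 8:F. ✗
8: successors {8}; ¬p there: 8:F. ✗
Satisfying worlds: {2, 3, 5, 6}.
So □¬p fails at the other 4 worlds.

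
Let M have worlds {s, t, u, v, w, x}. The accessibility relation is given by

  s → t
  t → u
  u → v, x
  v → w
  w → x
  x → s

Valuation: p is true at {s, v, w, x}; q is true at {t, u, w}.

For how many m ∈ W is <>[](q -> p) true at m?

4

s: successors {t}; [](q -> p) there: t:F. ✗
t: successors {u}; [](q -> p) there: u:T. ✓
u: successors {v, x}; [](q -> p) there: v:T, x:T. ✓
v: successors {w}; [](q -> p) there: w:T. ✓
w: successors {x}; [](q -> p) there: x:T. ✓
x: successors {s}; [](q -> p) there: s:F. ✗
Satisfying worlds: {t, u, v, w}.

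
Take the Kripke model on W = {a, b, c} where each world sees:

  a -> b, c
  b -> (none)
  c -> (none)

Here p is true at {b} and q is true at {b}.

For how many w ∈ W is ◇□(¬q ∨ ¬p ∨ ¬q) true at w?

1

a: successors {b, c}; □(¬q ∨ ¬p ∨ ¬q) there: b:T, c:T. ✓
b: no successors, so ◇□(¬q ∨ ¬p ∨ ¬q) fails. ✗
c: no successors, so ◇□(¬q ∨ ¬p ∨ ¬q) fails. ✗
Satisfying worlds: {a}.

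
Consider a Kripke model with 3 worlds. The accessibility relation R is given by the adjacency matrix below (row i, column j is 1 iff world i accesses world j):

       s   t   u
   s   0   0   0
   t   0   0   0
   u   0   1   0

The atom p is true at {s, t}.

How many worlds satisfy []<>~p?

2

s: no successors, so []<>~p holds vacuously. ✓
t: no successors, so []<>~p holds vacuously. ✓
u: successors {t}; <>~p there: t:F. ✗
Satisfying worlds: {s, t}.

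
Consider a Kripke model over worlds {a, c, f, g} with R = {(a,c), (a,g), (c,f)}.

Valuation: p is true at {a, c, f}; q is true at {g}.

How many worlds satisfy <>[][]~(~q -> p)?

a: successors {c, g}; [][]~(~q -> p) there: c:T, g:T. ✓
c: successors {f}; [][]~(~q -> p) there: f:T. ✓
f: no successors, so <>[][]~(~q -> p) fails. ✗
g: no successors, so <>[][]~(~q -> p) fails. ✗
Satisfying worlds: {a, c}.

2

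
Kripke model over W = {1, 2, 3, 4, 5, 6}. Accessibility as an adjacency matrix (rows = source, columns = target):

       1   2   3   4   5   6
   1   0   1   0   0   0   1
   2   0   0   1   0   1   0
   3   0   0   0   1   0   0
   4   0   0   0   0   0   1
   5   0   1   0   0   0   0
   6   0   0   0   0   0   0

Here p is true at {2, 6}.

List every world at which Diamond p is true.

1: successors {2, 6}; p there: 2:T, 6:T. ✓
2: successors {3, 5}; p there: 3:F, 5:F. ✗
3: successors {4}; p there: 4:F. ✗
4: successors {6}; p there: 6:T. ✓
5: successors {2}; p there: 2:T. ✓
6: no successors, so Diamond p fails. ✗

{1, 4, 5}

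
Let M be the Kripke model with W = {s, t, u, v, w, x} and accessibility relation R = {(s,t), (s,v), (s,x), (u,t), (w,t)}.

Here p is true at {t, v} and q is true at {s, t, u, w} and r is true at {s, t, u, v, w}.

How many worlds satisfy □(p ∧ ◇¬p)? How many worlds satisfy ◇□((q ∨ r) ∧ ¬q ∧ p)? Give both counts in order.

For □(p ∧ ◇¬p):
s: successors {t, v, x}; p ∧ ◇¬p there: t:F, v:F, x:F. ✗
t: no successors, so □(p ∧ ◇¬p) holds vacuously. ✓
u: successors {t}; p ∧ ◇¬p there: t:F. ✗
v: no successors, so □(p ∧ ◇¬p) holds vacuously. ✓
w: successors {t}; p ∧ ◇¬p there: t:F. ✗
x: no successors, so □(p ∧ ◇¬p) holds vacuously. ✓
— 3 worlds.
For ◇□((q ∨ r) ∧ ¬q ∧ p):
s: successors {t, v, x}; □((q ∨ r) ∧ ¬q ∧ p) there: t:T, v:T, x:T. ✓
t: no successors, so ◇□((q ∨ r) ∧ ¬q ∧ p) fails. ✗
u: successors {t}; □((q ∨ r) ∧ ¬q ∧ p) there: t:T. ✓
v: no successors, so ◇□((q ∨ r) ∧ ¬q ∧ p) fails. ✗
w: successors {t}; □((q ∨ r) ∧ ¬q ∧ p) there: t:T. ✓
x: no successors, so ◇□((q ∨ r) ∧ ¬q ∧ p) fails. ✗
— 3 worlds.

3 and 3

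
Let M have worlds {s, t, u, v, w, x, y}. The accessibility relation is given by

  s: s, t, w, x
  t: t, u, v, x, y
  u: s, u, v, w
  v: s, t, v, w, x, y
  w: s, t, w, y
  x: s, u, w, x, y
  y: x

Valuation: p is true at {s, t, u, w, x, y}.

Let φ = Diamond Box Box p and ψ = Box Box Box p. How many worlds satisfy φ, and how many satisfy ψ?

4 and 0

For Diamond Box Box p:
s: successors {s, t, w, x}; Box Box p there: s:F, t:F, w:F, x:F. ✗
t: successors {t, u, v, x, y}; Box Box p there: t:F, u:F, v:F, x:F, y:T. ✓
u: successors {s, u, v, w}; Box Box p there: s:F, u:F, v:F, w:F. ✗
v: successors {s, t, v, w, x, y}; Box Box p there: s:F, t:F, v:F, w:F, x:F, y:T. ✓
w: successors {s, t, w, y}; Box Box p there: s:F, t:F, w:F, y:T. ✓
x: successors {s, u, w, x, y}; Box Box p there: s:F, u:F, w:F, x:F, y:T. ✓
y: successors {x}; Box Box p there: x:F. ✗
— 4 worlds.
For Box Box Box p:
s: successors {s, t, w, x}; Box Box p there: s:F, t:F, w:F, x:F. ✗
t: successors {t, u, v, x, y}; Box Box p there: t:F, u:F, v:F, x:F, y:T. ✗
u: successors {s, u, v, w}; Box Box p there: s:F, u:F, v:F, w:F. ✗
v: successors {s, t, v, w, x, y}; Box Box p there: s:F, t:F, v:F, w:F, x:F, y:T. ✗
w: successors {s, t, w, y}; Box Box p there: s:F, t:F, w:F, y:T. ✗
x: successors {s, u, w, x, y}; Box Box p there: s:F, u:F, w:F, x:F, y:T. ✗
y: successors {x}; Box Box p there: x:F. ✗
— 0 worlds.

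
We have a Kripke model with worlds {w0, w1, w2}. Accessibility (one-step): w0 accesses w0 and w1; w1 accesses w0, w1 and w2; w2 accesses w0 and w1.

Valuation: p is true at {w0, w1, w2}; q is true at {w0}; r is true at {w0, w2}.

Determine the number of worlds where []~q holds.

0

w0: successors {w0, w1}; ~q there: w0:F, w1:T. ✗
w1: successors {w0, w1, w2}; ~q there: w0:F, w1:T, w2:T. ✗
w2: successors {w0, w1}; ~q there: w0:F, w1:T. ✗
Satisfying worlds: ∅.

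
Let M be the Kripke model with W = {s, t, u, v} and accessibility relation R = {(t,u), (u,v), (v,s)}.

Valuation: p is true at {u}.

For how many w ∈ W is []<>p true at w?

s: no successors, so []<>p holds vacuously. ✓
t: successors {u}; <>p there: u:F. ✗
u: successors {v}; <>p there: v:F. ✗
v: successors {s}; <>p there: s:F. ✗
Satisfying worlds: {s}.

1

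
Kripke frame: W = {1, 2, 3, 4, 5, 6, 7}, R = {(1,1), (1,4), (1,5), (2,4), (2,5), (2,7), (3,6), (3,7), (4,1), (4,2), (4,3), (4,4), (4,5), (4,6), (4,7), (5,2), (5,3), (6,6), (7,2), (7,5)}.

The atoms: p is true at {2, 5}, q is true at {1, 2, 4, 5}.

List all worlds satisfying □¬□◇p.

1: successors {1, 4, 5}; ¬□◇p there: 1:F, 4:T, 5:T. ✗
2: successors {4, 5, 7}; ¬□◇p there: 4:T, 5:T, 7:F. ✗
3: successors {6, 7}; ¬□◇p there: 6:T, 7:F. ✗
4: successors {1, 2, 3, 4, 5, 6, 7}; ¬□◇p there: 1:F, 2:F, 3:T, 4:T, 5:T, 6:T, 7:F. ✗
5: successors {2, 3}; ¬□◇p there: 2:F, 3:T. ✗
6: successors {6}; ¬□◇p there: 6:T. ✓
7: successors {2, 5}; ¬□◇p there: 2:F, 5:T. ✗

{6}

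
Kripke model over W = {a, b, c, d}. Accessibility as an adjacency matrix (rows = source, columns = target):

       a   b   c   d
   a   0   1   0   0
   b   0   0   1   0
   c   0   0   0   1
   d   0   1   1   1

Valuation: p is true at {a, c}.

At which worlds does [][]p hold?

a: successors {b}; []p there: b:T. ✓
b: successors {c}; []p there: c:F. ✗
c: successors {d}; []p there: d:F. ✗
d: successors {b, c, d}; []p there: b:T, c:F, d:F. ✗

{a}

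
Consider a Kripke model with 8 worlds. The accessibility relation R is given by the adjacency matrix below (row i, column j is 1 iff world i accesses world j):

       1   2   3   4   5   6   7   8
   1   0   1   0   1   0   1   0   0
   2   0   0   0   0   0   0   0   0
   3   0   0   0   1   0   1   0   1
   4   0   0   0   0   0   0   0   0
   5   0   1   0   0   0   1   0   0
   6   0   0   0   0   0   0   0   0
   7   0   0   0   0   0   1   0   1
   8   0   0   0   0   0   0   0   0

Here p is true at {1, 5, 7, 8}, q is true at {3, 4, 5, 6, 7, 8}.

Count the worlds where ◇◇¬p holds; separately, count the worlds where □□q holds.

0 and 8

For ◇◇¬p:
1: successors {2, 4, 6}; ◇¬p there: 2:F, 4:F, 6:F. ✗
2: no successors, so ◇◇¬p fails. ✗
3: successors {4, 6, 8}; ◇¬p there: 4:F, 6:F, 8:F. ✗
4: no successors, so ◇◇¬p fails. ✗
5: successors {2, 6}; ◇¬p there: 2:F, 6:F. ✗
6: no successors, so ◇◇¬p fails. ✗
7: successors {6, 8}; ◇¬p there: 6:F, 8:F. ✗
8: no successors, so ◇◇¬p fails. ✗
— 0 worlds.
For □□q:
1: successors {2, 4, 6}; □q there: 2:T, 4:T, 6:T. ✓
2: no successors, so □□q holds vacuously. ✓
3: successors {4, 6, 8}; □q there: 4:T, 6:T, 8:T. ✓
4: no successors, so □□q holds vacuously. ✓
5: successors {2, 6}; □q there: 2:T, 6:T. ✓
6: no successors, so □□q holds vacuously. ✓
7: successors {6, 8}; □q there: 6:T, 8:T. ✓
8: no successors, so □□q holds vacuously. ✓
— 8 worlds.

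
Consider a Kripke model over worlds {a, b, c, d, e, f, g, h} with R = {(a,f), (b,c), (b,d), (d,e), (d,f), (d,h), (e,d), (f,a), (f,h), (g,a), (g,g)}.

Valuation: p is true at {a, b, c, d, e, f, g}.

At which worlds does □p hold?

a: successors {f}; p there: f:T. ✓
b: successors {c, d}; p there: c:T, d:T. ✓
c: no successors, so □p holds vacuously. ✓
d: successors {e, f, h}; p there: e:T, f:T, h:F. ✗
e: successors {d}; p there: d:T. ✓
f: successors {a, h}; p there: a:T, h:F. ✗
g: successors {a, g}; p there: a:T, g:T. ✓
h: no successors, so □p holds vacuously. ✓

{a, b, c, e, g, h}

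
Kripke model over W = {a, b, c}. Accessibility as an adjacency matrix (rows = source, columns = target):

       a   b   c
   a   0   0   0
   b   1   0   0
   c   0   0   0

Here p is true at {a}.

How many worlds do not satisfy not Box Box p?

3

a: Box Box p is T. ✗
b: Box Box p is T. ✗
c: Box Box p is T. ✗
Satisfying worlds: ∅.
So not Box Box p fails at the other 3 worlds.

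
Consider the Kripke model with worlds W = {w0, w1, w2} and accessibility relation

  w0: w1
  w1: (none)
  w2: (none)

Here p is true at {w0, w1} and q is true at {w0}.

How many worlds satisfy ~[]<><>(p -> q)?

w0: []<><>(p -> q) is F. ✓
w1: []<><>(p -> q) is T. ✗
w2: []<><>(p -> q) is T. ✗
Satisfying worlds: {w0}.

1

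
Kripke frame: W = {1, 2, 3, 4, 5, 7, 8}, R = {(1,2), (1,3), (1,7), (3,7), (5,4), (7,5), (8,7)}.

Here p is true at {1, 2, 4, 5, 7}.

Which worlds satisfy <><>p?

1: successors {2, 3, 7}; <>p there: 2:F, 3:T, 7:T. ✓
2: no successors, so <><>p fails. ✗
3: successors {7}; <>p there: 7:T. ✓
4: no successors, so <><>p fails. ✗
5: successors {4}; <>p there: 4:F. ✗
7: successors {5}; <>p there: 5:T. ✓
8: successors {7}; <>p there: 7:T. ✓

{1, 3, 7, 8}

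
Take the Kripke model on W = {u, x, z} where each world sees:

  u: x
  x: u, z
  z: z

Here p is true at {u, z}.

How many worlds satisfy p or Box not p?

2

u: p is T, Box not p is T. ✓
x: p is F, Box not p is F. ✗
z: p is T, Box not p is F. ✓
Satisfying worlds: {u, z}.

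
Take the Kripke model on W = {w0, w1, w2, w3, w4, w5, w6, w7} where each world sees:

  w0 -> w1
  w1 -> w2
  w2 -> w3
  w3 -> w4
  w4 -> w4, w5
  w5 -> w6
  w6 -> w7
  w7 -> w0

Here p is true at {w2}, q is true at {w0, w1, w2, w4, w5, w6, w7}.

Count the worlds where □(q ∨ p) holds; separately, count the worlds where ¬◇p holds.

7 and 7

For □(q ∨ p):
w0: successors {w1}; q ∨ p there: w1:T. ✓
w1: successors {w2}; q ∨ p there: w2:T. ✓
w2: successors {w3}; q ∨ p there: w3:F. ✗
w3: successors {w4}; q ∨ p there: w4:T. ✓
w4: successors {w4, w5}; q ∨ p there: w4:T, w5:T. ✓
w5: successors {w6}; q ∨ p there: w6:T. ✓
w6: successors {w7}; q ∨ p there: w7:T. ✓
w7: successors {w0}; q ∨ p there: w0:T. ✓
— 7 worlds.
For ¬◇p:
w0: ◇p is F. ✓
w1: ◇p is T. ✗
w2: ◇p is F. ✓
w3: ◇p is F. ✓
w4: ◇p is F. ✓
w5: ◇p is F. ✓
w6: ◇p is F. ✓
w7: ◇p is F. ✓
— 7 worlds.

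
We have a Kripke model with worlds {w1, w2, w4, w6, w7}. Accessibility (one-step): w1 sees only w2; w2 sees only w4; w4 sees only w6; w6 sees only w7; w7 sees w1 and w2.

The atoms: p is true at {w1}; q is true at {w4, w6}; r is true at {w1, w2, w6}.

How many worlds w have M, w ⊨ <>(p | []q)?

w1: successors {w2}; p | []q there: w2:T. ✓
w2: successors {w4}; p | []q there: w4:T. ✓
w4: successors {w6}; p | []q there: w6:F. ✗
w6: successors {w7}; p | []q there: w7:F. ✗
w7: successors {w1, w2}; p | []q there: w1:T, w2:T. ✓
Satisfying worlds: {w1, w2, w7}.

3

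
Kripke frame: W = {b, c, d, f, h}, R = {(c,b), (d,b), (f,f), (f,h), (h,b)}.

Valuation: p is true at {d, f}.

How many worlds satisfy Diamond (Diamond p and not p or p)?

b: no successors, so Diamond (Diamond p and not p or p) fails. ✗
c: successors {b}; Diamond p and not p or p there: b:F. ✗
d: successors {b}; Diamond p and not p or p there: b:F. ✗
f: successors {f, h}; Diamond p and not p or p there: f:T, h:F. ✓
h: successors {b}; Diamond p and not p or p there: b:F. ✗
Satisfying worlds: {f}.

1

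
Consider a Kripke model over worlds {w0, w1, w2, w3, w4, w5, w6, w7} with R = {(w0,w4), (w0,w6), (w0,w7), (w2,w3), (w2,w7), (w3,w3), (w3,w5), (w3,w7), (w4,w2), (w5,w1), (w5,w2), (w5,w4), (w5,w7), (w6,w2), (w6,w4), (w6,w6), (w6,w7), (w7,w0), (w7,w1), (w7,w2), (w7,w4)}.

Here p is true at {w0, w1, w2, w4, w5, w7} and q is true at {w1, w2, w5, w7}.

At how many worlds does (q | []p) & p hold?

w0: q | []p is F, p is T. ✗
w1: q | []p is T, p is T. ✓
w2: q | []p is T, p is T. ✓
w3: q | []p is F, p is F. ✗
w4: q | []p is T, p is T. ✓
w5: q | []p is T, p is T. ✓
w6: q | []p is F, p is F. ✗
w7: q | []p is T, p is T. ✓
Satisfying worlds: {w1, w2, w4, w5, w7}.

5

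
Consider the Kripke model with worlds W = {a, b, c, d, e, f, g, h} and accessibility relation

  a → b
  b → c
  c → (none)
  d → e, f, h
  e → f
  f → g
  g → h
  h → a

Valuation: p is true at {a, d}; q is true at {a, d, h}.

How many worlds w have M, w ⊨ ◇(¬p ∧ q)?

a: successors {b}; ¬p ∧ q there: b:F. ✗
b: successors {c}; ¬p ∧ q there: c:F. ✗
c: no successors, so ◇(¬p ∧ q) fails. ✗
d: successors {e, f, h}; ¬p ∧ q there: e:F, f:F, h:T. ✓
e: successors {f}; ¬p ∧ q there: f:F. ✗
f: successors {g}; ¬p ∧ q there: g:F. ✗
g: successors {h}; ¬p ∧ q there: h:T. ✓
h: successors {a}; ¬p ∧ q there: a:F. ✗
Satisfying worlds: {d, g}.

2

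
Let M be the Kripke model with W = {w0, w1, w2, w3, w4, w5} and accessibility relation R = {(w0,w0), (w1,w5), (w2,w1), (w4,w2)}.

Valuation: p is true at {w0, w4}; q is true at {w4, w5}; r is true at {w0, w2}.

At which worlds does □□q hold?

w0: successors {w0}; □q there: w0:F. ✗
w1: successors {w5}; □q there: w5:T. ✓
w2: successors {w1}; □q there: w1:T. ✓
w3: no successors, so □□q holds vacuously. ✓
w4: successors {w2}; □q there: w2:F. ✗
w5: no successors, so □□q holds vacuously. ✓

{w1, w2, w3, w5}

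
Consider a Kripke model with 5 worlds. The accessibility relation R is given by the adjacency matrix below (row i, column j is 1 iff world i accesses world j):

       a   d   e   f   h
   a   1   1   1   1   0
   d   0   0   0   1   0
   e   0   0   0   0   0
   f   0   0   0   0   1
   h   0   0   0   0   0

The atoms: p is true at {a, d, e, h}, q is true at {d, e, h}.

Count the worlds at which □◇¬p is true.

2

a: successors {a, d, e, f}; ◇¬p there: a:T, d:T, e:F, f:F. ✗
d: successors {f}; ◇¬p there: f:F. ✗
e: no successors, so □◇¬p holds vacuously. ✓
f: successors {h}; ◇¬p there: h:F. ✗
h: no successors, so □◇¬p holds vacuously. ✓
Satisfying worlds: {e, h}.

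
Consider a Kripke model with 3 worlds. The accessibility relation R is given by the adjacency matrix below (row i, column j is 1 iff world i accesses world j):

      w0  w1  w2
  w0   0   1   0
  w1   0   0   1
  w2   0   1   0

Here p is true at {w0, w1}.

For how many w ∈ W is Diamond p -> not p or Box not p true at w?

2

w0: Diamond p is T, not p or Box not p is F. ✗
w1: Diamond p is F, not p or Box not p is T. ✓
w2: Diamond p is T, not p or Box not p is T. ✓
Satisfying worlds: {w1, w2}.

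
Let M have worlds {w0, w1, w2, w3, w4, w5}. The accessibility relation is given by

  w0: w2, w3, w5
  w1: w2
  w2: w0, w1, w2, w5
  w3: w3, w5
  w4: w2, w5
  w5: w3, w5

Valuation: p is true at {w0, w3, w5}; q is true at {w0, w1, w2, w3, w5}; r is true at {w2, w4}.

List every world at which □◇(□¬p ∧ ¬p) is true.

w0: successors {w2, w3, w5}; ◇(□¬p ∧ ¬p) there: w2:T, w3:F, w5:F. ✗
w1: successors {w2}; ◇(□¬p ∧ ¬p) there: w2:T. ✓
w2: successors {w0, w1, w2, w5}; ◇(□¬p ∧ ¬p) there: w0:F, w1:F, w2:T, w5:F. ✗
w3: successors {w3, w5}; ◇(□¬p ∧ ¬p) there: w3:F, w5:F. ✗
w4: successors {w2, w5}; ◇(□¬p ∧ ¬p) there: w2:T, w5:F. ✗
w5: successors {w3, w5}; ◇(□¬p ∧ ¬p) there: w3:F, w5:F. ✗

{w1}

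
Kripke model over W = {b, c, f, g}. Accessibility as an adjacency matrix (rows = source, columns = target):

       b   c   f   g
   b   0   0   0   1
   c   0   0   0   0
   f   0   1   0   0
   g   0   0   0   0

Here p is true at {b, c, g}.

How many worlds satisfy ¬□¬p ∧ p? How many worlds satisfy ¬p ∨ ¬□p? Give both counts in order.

1 and 1

For ¬□¬p ∧ p:
b: ¬□¬p is T, p is T. ✓
c: ¬□¬p is F, p is T. ✗
f: ¬□¬p is T, p is F. ✗
g: ¬□¬p is F, p is T. ✗
— 1 world.
For ¬p ∨ ¬□p:
b: ¬p is F, ¬□p is F. ✗
c: ¬p is F, ¬□p is F. ✗
f: ¬p is T, ¬□p is F. ✓
g: ¬p is F, ¬□p is F. ✗
— 1 world.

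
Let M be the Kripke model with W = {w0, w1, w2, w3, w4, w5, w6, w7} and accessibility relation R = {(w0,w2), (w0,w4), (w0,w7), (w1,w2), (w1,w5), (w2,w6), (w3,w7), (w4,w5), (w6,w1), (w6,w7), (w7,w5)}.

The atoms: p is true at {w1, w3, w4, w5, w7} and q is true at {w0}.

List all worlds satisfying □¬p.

w0: successors {w2, w4, w7}; ¬p there: w2:T, w4:F, w7:F. ✗
w1: successors {w2, w5}; ¬p there: w2:T, w5:F. ✗
w2: successors {w6}; ¬p there: w6:T. ✓
w3: successors {w7}; ¬p there: w7:F. ✗
w4: successors {w5}; ¬p there: w5:F. ✗
w5: no successors, so □¬p holds vacuously. ✓
w6: successors {w1, w7}; ¬p there: w1:F, w7:F. ✗
w7: successors {w5}; ¬p there: w5:F. ✗

{w2, w5}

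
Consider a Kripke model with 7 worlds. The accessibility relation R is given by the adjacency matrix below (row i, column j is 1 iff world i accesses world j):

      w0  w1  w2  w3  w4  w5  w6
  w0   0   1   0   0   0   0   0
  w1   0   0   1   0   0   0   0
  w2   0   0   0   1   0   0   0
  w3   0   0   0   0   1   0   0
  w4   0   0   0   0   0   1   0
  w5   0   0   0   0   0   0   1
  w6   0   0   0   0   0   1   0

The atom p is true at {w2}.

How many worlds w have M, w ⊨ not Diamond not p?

1

w0: Diamond not p is T. ✗
w1: Diamond not p is F. ✓
w2: Diamond not p is T. ✗
w3: Diamond not p is T. ✗
w4: Diamond not p is T. ✗
w5: Diamond not p is T. ✗
w6: Diamond not p is T. ✗
Satisfying worlds: {w1}.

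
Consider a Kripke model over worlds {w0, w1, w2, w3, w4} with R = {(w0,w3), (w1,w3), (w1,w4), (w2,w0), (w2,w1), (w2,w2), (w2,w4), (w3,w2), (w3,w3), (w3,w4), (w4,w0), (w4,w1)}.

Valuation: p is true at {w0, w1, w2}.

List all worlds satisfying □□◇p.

{w0, w4}

w0: successors {w3}; □◇p there: w3:T. ✓
w1: successors {w3, w4}; □◇p there: w3:T, w4:F. ✗
w2: successors {w0, w1, w2, w4}; □◇p there: w0:T, w1:T, w2:F, w4:F. ✗
w3: successors {w2, w3, w4}; □◇p there: w2:F, w3:T, w4:F. ✗
w4: successors {w0, w1}; □◇p there: w0:T, w1:T. ✓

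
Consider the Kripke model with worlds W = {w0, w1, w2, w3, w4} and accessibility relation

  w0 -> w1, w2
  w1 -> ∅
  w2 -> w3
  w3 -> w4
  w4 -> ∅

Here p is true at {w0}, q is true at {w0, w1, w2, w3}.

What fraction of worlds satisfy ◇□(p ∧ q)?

2/5

w0: successors {w1, w2}; □(p ∧ q) there: w1:T, w2:F. ✓
w1: no successors, so ◇□(p ∧ q) fails. ✗
w2: successors {w3}; □(p ∧ q) there: w3:F. ✗
w3: successors {w4}; □(p ∧ q) there: w4:T. ✓
w4: no successors, so ◇□(p ∧ q) fails. ✗
That's 2 of 5 worlds, so 2/5.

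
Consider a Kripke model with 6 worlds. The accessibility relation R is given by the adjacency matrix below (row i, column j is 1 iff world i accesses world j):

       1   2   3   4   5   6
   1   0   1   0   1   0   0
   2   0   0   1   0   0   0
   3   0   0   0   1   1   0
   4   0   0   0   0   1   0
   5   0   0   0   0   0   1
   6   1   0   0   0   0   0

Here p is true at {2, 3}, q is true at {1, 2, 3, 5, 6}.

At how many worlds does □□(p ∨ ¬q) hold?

1: successors {2, 4}; □(p ∨ ¬q) there: 2:T, 4:F. ✗
2: successors {3}; □(p ∨ ¬q) there: 3:F. ✗
3: successors {4, 5}; □(p ∨ ¬q) there: 4:F, 5:F. ✗
4: successors {5}; □(p ∨ ¬q) there: 5:F. ✗
5: successors {6}; □(p ∨ ¬q) there: 6:F. ✗
6: successors {1}; □(p ∨ ¬q) there: 1:T. ✓
Satisfying worlds: {6}.

1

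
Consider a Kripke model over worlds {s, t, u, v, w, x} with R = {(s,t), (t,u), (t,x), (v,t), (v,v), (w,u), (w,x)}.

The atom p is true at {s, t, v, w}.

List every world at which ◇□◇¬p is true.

s: successors {t}; □◇¬p there: t:F. ✗
t: successors {u, x}; □◇¬p there: u:T, x:T. ✓
u: no successors, so ◇□◇¬p fails. ✗
v: successors {t, v}; □◇¬p there: t:F, v:F. ✗
w: successors {u, x}; □◇¬p there: u:T, x:T. ✓
x: no successors, so ◇□◇¬p fails. ✗

{t, w}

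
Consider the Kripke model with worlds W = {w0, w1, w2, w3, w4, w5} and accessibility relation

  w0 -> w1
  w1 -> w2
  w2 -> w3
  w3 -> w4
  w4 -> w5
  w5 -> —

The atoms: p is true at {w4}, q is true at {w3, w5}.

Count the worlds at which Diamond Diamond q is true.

2

w0: successors {w1}; Diamond q there: w1:F. ✗
w1: successors {w2}; Diamond q there: w2:T. ✓
w2: successors {w3}; Diamond q there: w3:F. ✗
w3: successors {w4}; Diamond q there: w4:T. ✓
w4: successors {w5}; Diamond q there: w5:F. ✗
w5: no successors, so Diamond Diamond q fails. ✗
Satisfying worlds: {w1, w3}.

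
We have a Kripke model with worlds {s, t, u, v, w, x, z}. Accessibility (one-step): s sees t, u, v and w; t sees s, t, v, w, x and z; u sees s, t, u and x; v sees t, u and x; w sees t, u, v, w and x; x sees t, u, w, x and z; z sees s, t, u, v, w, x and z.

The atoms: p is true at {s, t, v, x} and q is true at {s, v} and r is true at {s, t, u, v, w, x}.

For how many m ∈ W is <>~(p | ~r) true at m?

7

s: successors {t, u, v, w}; ~(p | ~r) there: t:F, u:T, v:F, w:T. ✓
t: successors {s, t, v, w, x, z}; ~(p | ~r) there: s:F, t:F, v:F, w:T, x:F, z:F. ✓
u: successors {s, t, u, x}; ~(p | ~r) there: s:F, t:F, u:T, x:F. ✓
v: successors {t, u, x}; ~(p | ~r) there: t:F, u:T, x:F. ✓
w: successors {t, u, v, w, x}; ~(p | ~r) there: t:F, u:T, v:F, w:T, x:F. ✓
x: successors {t, u, w, x, z}; ~(p | ~r) there: t:F, u:T, w:T, x:F, z:F. ✓
z: successors {s, t, u, v, w, x, z}; ~(p | ~r) there: s:F, t:F, u:T, v:F, w:T, x:F, z:F. ✓
Satisfying worlds: {s, t, u, v, w, x, z}.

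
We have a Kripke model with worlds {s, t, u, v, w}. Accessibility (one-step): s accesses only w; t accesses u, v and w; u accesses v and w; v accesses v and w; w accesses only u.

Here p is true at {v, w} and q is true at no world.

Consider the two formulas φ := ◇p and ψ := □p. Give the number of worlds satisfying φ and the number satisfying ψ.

4 and 3

For ◇p:
s: successors {w}; p there: w:T. ✓
t: successors {u, v, w}; p there: u:F, v:T, w:T. ✓
u: successors {v, w}; p there: v:T, w:T. ✓
v: successors {v, w}; p there: v:T, w:T. ✓
w: successors {u}; p there: u:F. ✗
— 4 worlds.
For □p:
s: successors {w}; p there: w:T. ✓
t: successors {u, v, w}; p there: u:F, v:T, w:T. ✗
u: successors {v, w}; p there: v:T, w:T. ✓
v: successors {v, w}; p there: v:T, w:T. ✓
w: successors {u}; p there: u:F. ✗
— 3 worlds.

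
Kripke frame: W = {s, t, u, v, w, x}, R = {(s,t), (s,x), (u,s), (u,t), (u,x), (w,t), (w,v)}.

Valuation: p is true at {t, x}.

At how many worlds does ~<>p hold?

3

s: <>p is T. ✗
t: <>p is F. ✓
u: <>p is T. ✗
v: <>p is F. ✓
w: <>p is T. ✗
x: <>p is F. ✓
Satisfying worlds: {t, v, x}.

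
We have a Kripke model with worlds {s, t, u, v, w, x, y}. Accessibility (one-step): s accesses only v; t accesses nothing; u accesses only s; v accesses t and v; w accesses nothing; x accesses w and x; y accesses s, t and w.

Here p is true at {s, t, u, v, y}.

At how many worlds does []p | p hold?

6

s: []p is T, p is T. ✓
t: []p is T, p is T. ✓
u: []p is T, p is T. ✓
v: []p is T, p is T. ✓
w: []p is T, p is F. ✓
x: []p is F, p is F. ✗
y: []p is F, p is T. ✓
Satisfying worlds: {s, t, u, v, w, y}.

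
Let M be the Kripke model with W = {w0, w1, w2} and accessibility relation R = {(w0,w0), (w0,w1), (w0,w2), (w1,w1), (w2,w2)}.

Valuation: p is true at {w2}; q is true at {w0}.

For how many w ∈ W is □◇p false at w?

2

w0: successors {w0, w1, w2}; ◇p there: w0:T, w1:F, w2:T. ✗
w1: successors {w1}; ◇p there: w1:F. ✗
w2: successors {w2}; ◇p there: w2:T. ✓
Satisfying worlds: {w2}.
So □◇p fails at the other 2 worlds.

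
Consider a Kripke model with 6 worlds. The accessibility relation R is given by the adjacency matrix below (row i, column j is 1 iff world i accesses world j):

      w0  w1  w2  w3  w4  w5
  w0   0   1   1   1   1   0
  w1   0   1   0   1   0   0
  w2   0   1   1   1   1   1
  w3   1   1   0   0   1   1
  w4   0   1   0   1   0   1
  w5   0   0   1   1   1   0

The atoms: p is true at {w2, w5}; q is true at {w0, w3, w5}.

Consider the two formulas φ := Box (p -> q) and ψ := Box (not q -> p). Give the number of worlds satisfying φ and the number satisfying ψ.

For Box (p -> q):
w0: successors {w1, w2, w3, w4}; p -> q there: w1:T, w2:F, w3:T, w4:T. ✗
w1: successors {w1, w3}; p -> q there: w1:T, w3:T. ✓
w2: successors {w1, w2, w3, w4, w5}; p -> q there: w1:T, w2:F, w3:T, w4:T, w5:T. ✗
w3: successors {w0, w1, w4, w5}; p -> q there: w0:T, w1:T, w4:T, w5:T. ✓
w4: successors {w1, w3, w5}; p -> q there: w1:T, w3:T, w5:T. ✓
w5: successors {w2, w3, w4}; p -> q there: w2:F, w3:T, w4:T. ✗
— 3 worlds.
For Box (not q -> p):
w0: successors {w1, w2, w3, w4}; not q -> p there: w1:F, w2:T, w3:T, w4:F. ✗
w1: successors {w1, w3}; not q -> p there: w1:F, w3:T. ✗
w2: successors {w1, w2, w3, w4, w5}; not q -> p there: w1:F, w2:T, w3:T, w4:F, w5:T. ✗
w3: successors {w0, w1, w4, w5}; not q -> p there: w0:T, w1:F, w4:F, w5:T. ✗
w4: successors {w1, w3, w5}; not q -> p there: w1:F, w3:T, w5:T. ✗
w5: successors {w2, w3, w4}; not q -> p there: w2:T, w3:T, w4:F. ✗
— 0 worlds.

3 and 0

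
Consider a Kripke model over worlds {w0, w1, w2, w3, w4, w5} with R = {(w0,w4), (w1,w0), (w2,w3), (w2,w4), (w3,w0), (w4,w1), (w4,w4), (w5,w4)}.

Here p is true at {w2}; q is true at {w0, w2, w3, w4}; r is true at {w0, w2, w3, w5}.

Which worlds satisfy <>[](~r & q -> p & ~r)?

{w2, w4}

w0: successors {w4}; [](~r & q -> p & ~r) there: w4:F. ✗
w1: successors {w0}; [](~r & q -> p & ~r) there: w0:F. ✗
w2: successors {w3, w4}; [](~r & q -> p & ~r) there: w3:T, w4:F. ✓
w3: successors {w0}; [](~r & q -> p & ~r) there: w0:F. ✗
w4: successors {w1, w4}; [](~r & q -> p & ~r) there: w1:T, w4:F. ✓
w5: successors {w4}; [](~r & q -> p & ~r) there: w4:F. ✗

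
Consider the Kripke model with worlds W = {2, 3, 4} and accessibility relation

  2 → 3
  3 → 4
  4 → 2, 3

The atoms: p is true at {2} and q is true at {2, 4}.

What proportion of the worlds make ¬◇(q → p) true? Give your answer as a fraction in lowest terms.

1/3

2: ◇(q → p) is T. ✗
3: ◇(q → p) is F. ✓
4: ◇(q → p) is T. ✗
That's 1 of 3 worlds, so 1/3.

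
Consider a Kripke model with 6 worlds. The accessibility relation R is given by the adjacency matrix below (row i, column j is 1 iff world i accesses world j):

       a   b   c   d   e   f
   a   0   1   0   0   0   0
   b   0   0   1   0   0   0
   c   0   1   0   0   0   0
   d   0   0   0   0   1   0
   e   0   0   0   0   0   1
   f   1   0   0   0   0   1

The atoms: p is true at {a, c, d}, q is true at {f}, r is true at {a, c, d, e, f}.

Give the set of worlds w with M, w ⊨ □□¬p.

{b, d}

a: successors {b}; □¬p there: b:F. ✗
b: successors {c}; □¬p there: c:T. ✓
c: successors {b}; □¬p there: b:F. ✗
d: successors {e}; □¬p there: e:T. ✓
e: successors {f}; □¬p there: f:F. ✗
f: successors {a, f}; □¬p there: a:T, f:F. ✗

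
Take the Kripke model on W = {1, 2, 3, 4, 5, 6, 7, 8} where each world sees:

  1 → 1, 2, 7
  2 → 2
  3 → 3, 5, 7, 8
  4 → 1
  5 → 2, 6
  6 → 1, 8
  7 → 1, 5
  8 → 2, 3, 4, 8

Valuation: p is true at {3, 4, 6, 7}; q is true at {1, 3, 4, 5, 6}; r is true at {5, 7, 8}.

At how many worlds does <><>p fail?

1: successors {1, 2, 7}; <>p there: 1:T, 2:F, 7:F. ✓
2: successors {2}; <>p there: 2:F. ✗
3: successors {3, 5, 7, 8}; <>p there: 3:T, 5:T, 7:F, 8:T. ✓
4: successors {1}; <>p there: 1:T. ✓
5: successors {2, 6}; <>p there: 2:F, 6:F. ✗
6: successors {1, 8}; <>p there: 1:T, 8:T. ✓
7: successors {1, 5}; <>p there: 1:T, 5:T. ✓
8: successors {2, 3, 4, 8}; <>p there: 2:F, 3:T, 4:F, 8:T. ✓
Satisfying worlds: {1, 3, 4, 6, 7, 8}.
So <><>p fails at the other 2 worlds.

2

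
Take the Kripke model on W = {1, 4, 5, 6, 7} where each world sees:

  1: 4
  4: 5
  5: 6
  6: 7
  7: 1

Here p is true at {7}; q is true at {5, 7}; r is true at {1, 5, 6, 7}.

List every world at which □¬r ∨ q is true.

{1, 5, 7}

1: □¬r is T, q is F. ✓
4: □¬r is F, q is F. ✗
5: □¬r is F, q is T. ✓
6: □¬r is F, q is F. ✗
7: □¬r is F, q is T. ✓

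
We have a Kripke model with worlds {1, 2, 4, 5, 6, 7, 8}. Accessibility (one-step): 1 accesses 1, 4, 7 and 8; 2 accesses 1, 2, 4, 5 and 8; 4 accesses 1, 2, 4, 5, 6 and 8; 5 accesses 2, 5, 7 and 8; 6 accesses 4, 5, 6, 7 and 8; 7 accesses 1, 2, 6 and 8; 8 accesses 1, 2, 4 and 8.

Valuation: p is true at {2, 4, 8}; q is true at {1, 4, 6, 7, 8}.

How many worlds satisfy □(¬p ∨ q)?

1: successors {1, 4, 7, 8}; ¬p ∨ q there: 1:T, 4:T, 7:T, 8:T. ✓
2: successors {1, 2, 4, 5, 8}; ¬p ∨ q there: 1:T, 2:F, 4:T, 5:T, 8:T. ✗
4: successors {1, 2, 4, 5, 6, 8}; ¬p ∨ q there: 1:T, 2:F, 4:T, 5:T, 6:T, 8:T. ✗
5: successors {2, 5, 7, 8}; ¬p ∨ q there: 2:F, 5:T, 7:T, 8:T. ✗
6: successors {4, 5, 6, 7, 8}; ¬p ∨ q there: 4:T, 5:T, 6:T, 7:T, 8:T. ✓
7: successors {1, 2, 6, 8}; ¬p ∨ q there: 1:T, 2:F, 6:T, 8:T. ✗
8: successors {1, 2, 4, 8}; ¬p ∨ q there: 1:T, 2:F, 4:T, 8:T. ✗
Satisfying worlds: {1, 6}.

2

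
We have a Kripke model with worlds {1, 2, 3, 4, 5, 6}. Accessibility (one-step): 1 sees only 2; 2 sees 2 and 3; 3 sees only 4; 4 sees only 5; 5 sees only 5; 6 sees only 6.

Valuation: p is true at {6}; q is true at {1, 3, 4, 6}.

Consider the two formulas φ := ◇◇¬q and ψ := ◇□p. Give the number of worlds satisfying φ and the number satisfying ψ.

5 and 1

For ◇◇¬q:
1: successors {2}; ◇¬q there: 2:T. ✓
2: successors {2, 3}; ◇¬q there: 2:T, 3:F. ✓
3: successors {4}; ◇¬q there: 4:T. ✓
4: successors {5}; ◇¬q there: 5:T. ✓
5: successors {5}; ◇¬q there: 5:T. ✓
6: successors {6}; ◇¬q there: 6:F. ✗
— 5 worlds.
For ◇□p:
1: successors {2}; □p there: 2:F. ✗
2: successors {2, 3}; □p there: 2:F, 3:F. ✗
3: successors {4}; □p there: 4:F. ✗
4: successors {5}; □p there: 5:F. ✗
5: successors {5}; □p there: 5:F. ✗
6: successors {6}; □p there: 6:T. ✓
— 1 world.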